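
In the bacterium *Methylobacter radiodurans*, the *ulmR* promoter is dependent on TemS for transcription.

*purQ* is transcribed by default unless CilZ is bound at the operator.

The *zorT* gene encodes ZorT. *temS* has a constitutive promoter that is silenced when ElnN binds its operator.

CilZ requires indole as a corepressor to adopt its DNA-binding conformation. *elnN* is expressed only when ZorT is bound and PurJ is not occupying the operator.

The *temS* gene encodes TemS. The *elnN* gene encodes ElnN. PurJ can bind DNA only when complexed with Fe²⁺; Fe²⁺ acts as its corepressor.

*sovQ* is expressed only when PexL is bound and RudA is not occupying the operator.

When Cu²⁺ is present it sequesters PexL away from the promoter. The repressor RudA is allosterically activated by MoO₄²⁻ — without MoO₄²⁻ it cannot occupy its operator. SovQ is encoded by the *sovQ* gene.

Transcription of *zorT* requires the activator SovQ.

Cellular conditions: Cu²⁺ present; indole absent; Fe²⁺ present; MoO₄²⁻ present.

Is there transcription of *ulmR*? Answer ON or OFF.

ON

MoO₄²⁻ is present, so RudA is active.
Cu²⁺ is present, so PexL is inactive.
With repressor RudA bound, *sovQ* is not transcribed.
So SovQ is not produced.
Required activator SovQ is absent, so *zorT* is not transcribed.
So ZorT is not produced.
Fe²⁺ is present, so PurJ is active.
With repressor PurJ bound, *elnN* is not transcribed.
So ElnN is not produced.
With no repressor bound, *temS* is transcribed.
So TemS is produced and active.
No repressor is bound and TemS is active, so *ulmR* is transcribed.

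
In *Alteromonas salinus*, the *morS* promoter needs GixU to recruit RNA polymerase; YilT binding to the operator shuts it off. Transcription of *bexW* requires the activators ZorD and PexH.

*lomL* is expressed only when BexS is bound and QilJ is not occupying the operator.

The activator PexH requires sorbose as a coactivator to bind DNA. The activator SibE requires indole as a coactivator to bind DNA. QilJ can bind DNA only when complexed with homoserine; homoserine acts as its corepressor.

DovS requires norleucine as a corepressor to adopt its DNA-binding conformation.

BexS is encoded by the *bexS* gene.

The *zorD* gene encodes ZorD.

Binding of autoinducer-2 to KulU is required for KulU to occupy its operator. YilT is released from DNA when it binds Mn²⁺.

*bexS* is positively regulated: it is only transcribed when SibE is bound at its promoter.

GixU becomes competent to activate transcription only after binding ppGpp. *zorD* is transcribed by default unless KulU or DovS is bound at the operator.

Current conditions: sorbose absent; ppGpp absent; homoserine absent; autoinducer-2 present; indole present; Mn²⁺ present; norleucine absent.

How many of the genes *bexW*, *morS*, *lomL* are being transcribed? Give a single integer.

1

Autoinducer-2 is present, so KulU is active.
Norleucine is absent, so DovS is inactive.
With repressor KulU bound, *zorD* is not transcribed.
So ZorD is not produced.
Sorbose is absent, so PexH is inactive.
Required activator ZorD is absent, so *bexW* is not transcribed.
→ *bexW* is OFF.
Mn²⁺ is present, so YilT is inactive.
ppGpp is absent, so GixU is inactive.
Required activator GixU is absent, so *morS* is not transcribed.
→ *morS* is OFF.
Homoserine is absent, so QilJ is inactive.
Indole is present, so SibE is active.
No repressor is bound and SibE is active, so *bexS* is transcribed.
So BexS is produced and active.
No repressor is bound and BexS is active, so *lomL* is transcribed.
→ *lomL* is ON.
1 of the 3 genes is transcribed.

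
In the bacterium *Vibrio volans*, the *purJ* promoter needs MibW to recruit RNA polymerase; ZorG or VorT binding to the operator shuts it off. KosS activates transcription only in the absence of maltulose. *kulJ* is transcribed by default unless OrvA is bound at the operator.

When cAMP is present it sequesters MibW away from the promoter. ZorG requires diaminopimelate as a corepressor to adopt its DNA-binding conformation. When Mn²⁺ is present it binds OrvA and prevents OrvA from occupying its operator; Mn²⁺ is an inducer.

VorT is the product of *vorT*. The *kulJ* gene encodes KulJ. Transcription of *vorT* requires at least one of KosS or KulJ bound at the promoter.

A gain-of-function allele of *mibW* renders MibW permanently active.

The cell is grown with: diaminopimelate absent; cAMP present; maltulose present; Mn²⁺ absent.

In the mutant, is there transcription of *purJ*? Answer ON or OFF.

Diaminopimelate is absent, so ZorG is inactive.
Maltulose is present, so KosS is inactive.
Mn²⁺ is absent, so OrvA is active.
With repressor OrvA bound, *kulJ* is not transcribed.
So KulJ is not produced.
No activator is available at the *vorT* promoter, so *vorT* is not transcribed.
So VorT is not produced.
MibW is constitutively active in this strain.
No repressor is bound and MibW is active, so *purJ* is transcribed.

ON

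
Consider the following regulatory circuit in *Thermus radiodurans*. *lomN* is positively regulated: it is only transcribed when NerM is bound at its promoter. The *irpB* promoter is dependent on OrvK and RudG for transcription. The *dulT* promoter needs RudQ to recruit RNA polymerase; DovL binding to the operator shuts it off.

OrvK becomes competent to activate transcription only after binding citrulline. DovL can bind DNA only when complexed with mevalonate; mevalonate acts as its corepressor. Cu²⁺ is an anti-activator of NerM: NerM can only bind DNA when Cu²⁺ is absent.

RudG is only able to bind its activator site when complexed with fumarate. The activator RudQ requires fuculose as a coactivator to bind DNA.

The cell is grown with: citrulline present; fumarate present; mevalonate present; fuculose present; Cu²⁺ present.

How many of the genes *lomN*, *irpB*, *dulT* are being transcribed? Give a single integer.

Cu²⁺ is present, so NerM is inactive.
Required activator NerM is absent, so *lomN* is not transcribed.
→ *lomN* is OFF.
Citrulline is present, so OrvK is active.
Fumarate is present, so RudG is active.
No repressor is bound and OrvK and RudG are active, so *irpB* is transcribed.
→ *irpB* is ON.
Fuculose is present, so RudQ is active.
Mevalonate is present, so DovL is active.
With repressor DovL bound, *dulT* is not transcribed.
→ *dulT* is OFF.
1 of the 3 genes is transcribed.

1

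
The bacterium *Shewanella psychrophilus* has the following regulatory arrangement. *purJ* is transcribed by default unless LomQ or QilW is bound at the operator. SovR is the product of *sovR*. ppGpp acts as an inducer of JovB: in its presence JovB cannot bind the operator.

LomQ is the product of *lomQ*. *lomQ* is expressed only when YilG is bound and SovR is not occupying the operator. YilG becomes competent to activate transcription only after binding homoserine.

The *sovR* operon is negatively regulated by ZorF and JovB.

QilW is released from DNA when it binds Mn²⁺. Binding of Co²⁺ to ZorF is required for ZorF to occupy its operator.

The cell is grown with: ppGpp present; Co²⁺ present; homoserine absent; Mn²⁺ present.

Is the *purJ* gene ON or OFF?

ON

Homoserine is absent, so YilG is inactive.
Co²⁺ is present, so ZorF is active.
ppGpp is present, so JovB is inactive.
With repressor ZorF bound, *sovR* is not transcribed.
So SovR is not produced.
Required activator YilG is absent, so *lomQ* is not transcribed.
So LomQ is not produced.
Mn²⁺ is present, so QilW is inactive.
With no repressor bound, *purJ* is transcribed.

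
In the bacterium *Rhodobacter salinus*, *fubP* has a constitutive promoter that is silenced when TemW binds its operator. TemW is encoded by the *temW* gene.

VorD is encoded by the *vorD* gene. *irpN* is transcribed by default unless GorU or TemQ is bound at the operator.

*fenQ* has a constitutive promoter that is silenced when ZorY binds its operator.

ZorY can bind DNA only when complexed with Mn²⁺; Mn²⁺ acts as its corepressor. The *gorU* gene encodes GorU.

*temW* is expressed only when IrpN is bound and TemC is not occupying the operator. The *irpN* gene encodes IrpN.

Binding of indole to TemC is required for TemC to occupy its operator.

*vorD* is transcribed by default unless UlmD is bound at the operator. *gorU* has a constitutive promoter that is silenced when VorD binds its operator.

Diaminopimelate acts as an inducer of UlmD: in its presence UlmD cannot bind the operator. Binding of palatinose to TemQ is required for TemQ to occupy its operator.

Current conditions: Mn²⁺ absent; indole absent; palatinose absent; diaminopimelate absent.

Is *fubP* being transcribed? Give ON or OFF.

Diaminopimelate is absent, so UlmD is active.
With repressor UlmD bound, *vorD* is not transcribed.
So VorD is not produced.
With no repressor bound, *gorU* is transcribed.
So GorU is produced and active.
Palatinose is absent, so TemQ is inactive.
With repressor GorU bound, *irpN* is not transcribed.
So IrpN is not produced.
Indole is absent, so TemC is inactive.
Required activator IrpN is absent, so *temW* is not transcribed.
So TemW is not produced.
With no repressor bound, *fubP* is transcribed.

ON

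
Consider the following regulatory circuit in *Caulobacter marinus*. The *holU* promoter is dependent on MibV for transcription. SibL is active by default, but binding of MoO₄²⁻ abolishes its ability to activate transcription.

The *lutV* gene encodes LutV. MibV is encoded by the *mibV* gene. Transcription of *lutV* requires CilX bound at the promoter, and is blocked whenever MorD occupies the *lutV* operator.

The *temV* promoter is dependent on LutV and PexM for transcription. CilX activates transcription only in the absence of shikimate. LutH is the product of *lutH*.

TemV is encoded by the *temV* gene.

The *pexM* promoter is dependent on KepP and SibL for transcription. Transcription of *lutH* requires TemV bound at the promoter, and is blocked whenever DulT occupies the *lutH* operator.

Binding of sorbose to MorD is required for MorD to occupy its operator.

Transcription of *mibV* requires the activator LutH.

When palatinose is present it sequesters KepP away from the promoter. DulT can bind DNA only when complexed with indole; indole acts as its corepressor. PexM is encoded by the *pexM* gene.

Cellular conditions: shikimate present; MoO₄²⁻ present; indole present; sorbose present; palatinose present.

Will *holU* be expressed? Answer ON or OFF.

OFF

Sorbose is present, so MorD is active.
Shikimate is present, so CilX is inactive.
With repressor MorD bound, *lutV* is not transcribed.
So LutV is not produced.
Palatinose is present, so KepP is inactive.
MoO₄²⁻ is present, so SibL is inactive.
Required activator KepP is absent, so *pexM* is not transcribed.
So PexM is not produced.
Required activator LutV is absent, so *temV* is not transcribed.
So TemV is not produced.
Indole is present, so DulT is active.
With repressor DulT bound, *lutH* is not transcribed.
So LutH is not produced.
Required activator LutH is absent, so *mibV* is not transcribed.
So MibV is not produced.
Required activator MibV is absent, so *holU* is not transcribed.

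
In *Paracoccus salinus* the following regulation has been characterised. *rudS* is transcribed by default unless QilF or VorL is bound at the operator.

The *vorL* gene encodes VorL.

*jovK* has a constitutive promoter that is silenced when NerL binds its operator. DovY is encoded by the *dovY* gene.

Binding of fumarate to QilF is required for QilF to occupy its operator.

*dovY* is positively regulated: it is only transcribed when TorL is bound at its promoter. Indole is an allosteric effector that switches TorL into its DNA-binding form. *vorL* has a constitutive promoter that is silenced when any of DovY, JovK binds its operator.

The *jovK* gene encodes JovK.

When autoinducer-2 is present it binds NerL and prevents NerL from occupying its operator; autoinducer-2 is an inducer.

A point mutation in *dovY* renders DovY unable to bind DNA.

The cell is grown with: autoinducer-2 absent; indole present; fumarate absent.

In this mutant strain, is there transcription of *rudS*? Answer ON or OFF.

OFF

Fumarate is absent, so QilF is inactive.
DovY is non-functional in this strain, so it has no effect.
Autoinducer-2 is absent, so NerL is active.
With repressor NerL bound, *jovK* is not transcribed.
So JovK is not produced.
With no repressor bound, *vorL* is transcribed.
So VorL is produced and active.
With repressor VorL bound, *rudS* is not transcribed.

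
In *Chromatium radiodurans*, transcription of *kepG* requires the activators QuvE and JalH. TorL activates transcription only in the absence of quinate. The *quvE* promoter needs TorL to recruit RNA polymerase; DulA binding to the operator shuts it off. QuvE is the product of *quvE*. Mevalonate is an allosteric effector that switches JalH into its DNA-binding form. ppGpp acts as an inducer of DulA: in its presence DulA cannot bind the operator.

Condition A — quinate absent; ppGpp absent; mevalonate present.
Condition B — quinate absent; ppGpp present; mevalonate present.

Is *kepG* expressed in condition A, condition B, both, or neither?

B only

Condition A:
Quinate is absent, so TorL is active.
ppGpp is absent, so DulA is active.
With repressor DulA bound, *quvE* is not transcribed.
So QuvE is not produced.
Mevalonate is present, so JalH is active.
Required activator QuvE is absent, so *kepG* is not transcribed.
→ *kepG* is OFF in A.
Condition B:
Quinate is absent, so TorL is active.
ppGpp is present, so DulA is inactive.
No repressor is bound and TorL is active, so *quvE* is transcribed.
So QuvE is produced and active.
Mevalonate is present, so JalH is active.
No repressor is bound and QuvE and JalH are active, so *kepG* is transcribed.
→ *kepG* is ON in B.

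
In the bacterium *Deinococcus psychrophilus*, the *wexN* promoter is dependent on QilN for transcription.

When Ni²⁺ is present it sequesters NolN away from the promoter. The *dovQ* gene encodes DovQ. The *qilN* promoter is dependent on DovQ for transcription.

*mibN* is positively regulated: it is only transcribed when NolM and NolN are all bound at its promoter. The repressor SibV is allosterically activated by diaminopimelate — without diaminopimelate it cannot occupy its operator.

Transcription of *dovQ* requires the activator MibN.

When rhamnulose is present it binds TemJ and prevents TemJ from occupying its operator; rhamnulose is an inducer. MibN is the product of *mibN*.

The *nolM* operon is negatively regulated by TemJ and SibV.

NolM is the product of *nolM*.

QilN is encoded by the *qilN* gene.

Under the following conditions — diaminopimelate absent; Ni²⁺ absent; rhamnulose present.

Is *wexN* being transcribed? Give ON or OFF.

ON

Rhamnulose is present, so TemJ is inactive.
Diaminopimelate is absent, so SibV is inactive.
With no repressor bound, *nolM* is transcribed.
So NolM is produced and active.
Ni²⁺ is absent, so NolN is active.
No repressor is bound and NolM and NolN are active, so *mibN* is transcribed.
So MibN is produced and active.
No repressor is bound and MibN is active, so *dovQ* is transcribed.
So DovQ is produced and active.
No repressor is bound and DovQ is active, so *qilN* is transcribed.
So QilN is produced and active.
No repressor is bound and QilN is active, so *wexN* is transcribed.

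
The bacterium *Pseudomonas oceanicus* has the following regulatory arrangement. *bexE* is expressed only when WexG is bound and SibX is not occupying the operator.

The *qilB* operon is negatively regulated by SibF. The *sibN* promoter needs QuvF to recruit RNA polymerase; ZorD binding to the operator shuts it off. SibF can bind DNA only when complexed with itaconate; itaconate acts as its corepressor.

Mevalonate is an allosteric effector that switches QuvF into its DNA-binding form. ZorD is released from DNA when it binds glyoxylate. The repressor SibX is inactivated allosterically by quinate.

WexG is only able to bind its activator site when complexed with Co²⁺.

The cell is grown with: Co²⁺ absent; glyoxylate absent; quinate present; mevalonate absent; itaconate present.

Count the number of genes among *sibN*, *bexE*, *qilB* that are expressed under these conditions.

0

Mevalonate is absent, so QuvF is inactive.
Glyoxylate is absent, so ZorD is active.
With repressor ZorD bound, *sibN* is not transcribed.
→ *sibN* is OFF.
Co²⁺ is absent, so WexG is inactive.
Quinate is present, so SibX is inactive.
Required activator WexG is absent, so *bexE* is not transcribed.
→ *bexE* is OFF.
Itaconate is present, so SibF is active.
With repressor SibF bound, *qilB* is not transcribed.
→ *qilB* is OFF.
0 of the 3 genes are transcribed.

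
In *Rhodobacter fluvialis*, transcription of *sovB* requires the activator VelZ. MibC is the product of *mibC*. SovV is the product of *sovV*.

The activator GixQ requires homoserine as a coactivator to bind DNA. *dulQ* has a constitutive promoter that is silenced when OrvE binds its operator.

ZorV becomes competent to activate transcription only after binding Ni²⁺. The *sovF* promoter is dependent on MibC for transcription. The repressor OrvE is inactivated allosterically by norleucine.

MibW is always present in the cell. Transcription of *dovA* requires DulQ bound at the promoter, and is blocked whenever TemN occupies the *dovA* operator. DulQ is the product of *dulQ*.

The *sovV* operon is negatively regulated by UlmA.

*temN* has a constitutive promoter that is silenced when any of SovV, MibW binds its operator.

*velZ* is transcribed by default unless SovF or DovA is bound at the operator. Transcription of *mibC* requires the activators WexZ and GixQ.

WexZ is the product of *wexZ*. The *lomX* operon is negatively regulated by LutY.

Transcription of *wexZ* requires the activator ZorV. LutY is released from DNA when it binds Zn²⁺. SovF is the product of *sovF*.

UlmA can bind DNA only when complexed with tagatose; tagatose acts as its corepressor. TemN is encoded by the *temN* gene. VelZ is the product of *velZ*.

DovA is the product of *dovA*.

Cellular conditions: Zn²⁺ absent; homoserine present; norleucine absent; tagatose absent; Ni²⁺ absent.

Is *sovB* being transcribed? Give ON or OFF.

ON

Ni²⁺ is absent, so ZorV is inactive.
Required activator ZorV is absent, so *wexZ* is not transcribed.
So WexZ is not produced.
Homoserine is present, so GixQ is active.
Required activator WexZ is absent, so *mibC* is not transcribed.
So MibC is not produced.
Required activator MibC is absent, so *sovF* is not transcribed.
So SovF is not produced.
Norleucine is absent, so OrvE is active.
With repressor OrvE bound, *dulQ* is not transcribed.
So DulQ is not produced.
Tagatose is absent, so UlmA is inactive.
With no repressor bound, *sovV* is transcribed.
So SovV is produced and active.
MibW is produced constitutively and is active.
With repressor SovV bound, *temN* is not transcribed.
So TemN is not produced.
Required activator DulQ is absent, so *dovA* is not transcribed.
So DovA is not produced.
With no repressor bound, *velZ* is transcribed.
So VelZ is produced and active.
No repressor is bound and VelZ is active, so *sovB* is transcribed.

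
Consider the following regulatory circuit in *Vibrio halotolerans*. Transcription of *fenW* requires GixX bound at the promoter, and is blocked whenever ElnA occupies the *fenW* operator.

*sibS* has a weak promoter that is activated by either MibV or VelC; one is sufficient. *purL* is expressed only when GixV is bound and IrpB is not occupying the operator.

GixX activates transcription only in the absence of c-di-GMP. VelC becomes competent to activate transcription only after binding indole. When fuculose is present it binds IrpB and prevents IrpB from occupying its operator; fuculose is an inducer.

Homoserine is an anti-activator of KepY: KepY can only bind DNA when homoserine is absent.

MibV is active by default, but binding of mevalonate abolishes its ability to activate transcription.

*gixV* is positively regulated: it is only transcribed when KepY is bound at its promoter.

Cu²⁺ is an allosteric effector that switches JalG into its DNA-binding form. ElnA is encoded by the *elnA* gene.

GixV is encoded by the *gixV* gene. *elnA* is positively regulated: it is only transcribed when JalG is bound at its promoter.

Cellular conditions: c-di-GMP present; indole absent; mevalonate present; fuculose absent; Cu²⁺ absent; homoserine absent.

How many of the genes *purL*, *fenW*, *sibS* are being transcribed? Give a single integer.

0

Fuculose is absent, so IrpB is active.
Homoserine is absent, so KepY is active.
No repressor is bound and KepY is active, so *gixV* is transcribed.
So GixV is produced and active.
With repressor IrpB bound, *purL* is not transcribed.
→ *purL* is OFF.
Cu²⁺ is absent, so JalG is inactive.
Required activator JalG is absent, so *elnA* is not transcribed.
So ElnA is not produced.
c-di-GMP is present, so GixX is inactive.
Required activator GixX is absent, so *fenW* is not transcribed.
→ *fenW* is OFF.
Mevalonate is present, so MibV is inactive.
Indole is absent, so VelC is inactive.
No activator is available at the *sibS* promoter, so *sibS* is not transcribed.
→ *sibS* is OFF.
0 of the 3 genes are transcribed.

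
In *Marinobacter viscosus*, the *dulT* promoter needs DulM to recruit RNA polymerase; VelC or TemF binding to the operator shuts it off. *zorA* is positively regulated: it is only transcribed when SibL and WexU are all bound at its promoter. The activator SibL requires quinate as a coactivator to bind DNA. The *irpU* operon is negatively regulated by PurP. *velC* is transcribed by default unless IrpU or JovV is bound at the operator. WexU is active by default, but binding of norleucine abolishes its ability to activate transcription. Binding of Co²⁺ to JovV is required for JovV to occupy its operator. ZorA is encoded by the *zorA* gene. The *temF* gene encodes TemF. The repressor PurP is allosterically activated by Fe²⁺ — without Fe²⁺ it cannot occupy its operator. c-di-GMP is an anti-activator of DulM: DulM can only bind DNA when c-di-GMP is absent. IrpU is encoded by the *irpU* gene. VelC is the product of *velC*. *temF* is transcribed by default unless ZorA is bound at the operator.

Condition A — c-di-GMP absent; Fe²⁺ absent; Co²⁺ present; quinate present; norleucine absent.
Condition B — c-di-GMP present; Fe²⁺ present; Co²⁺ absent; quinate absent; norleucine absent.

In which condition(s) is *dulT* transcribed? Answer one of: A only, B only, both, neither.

Condition A:
c-di-GMP is absent, so DulM is active.
Fe²⁺ is absent, so PurP is inactive.
With no repressor bound, *irpU* is transcribed.
So IrpU is produced and active.
Co²⁺ is present, so JovV is active.
With repressor IrpU bound, *velC* is not transcribed.
So VelC is not produced.
Quinate is present, so SibL is active.
Norleucine is absent, so WexU is active.
No repressor is bound and SibL and WexU are active, so *zorA* is transcribed.
So ZorA is produced and active.
With repressor ZorA bound, *temF* is not transcribed.
So TemF is not produced.
No repressor is bound and DulM is active, so *dulT* is transcribed.
→ *dulT* is ON in A.
Condition B:
c-di-GMP is present, so DulM is inactive.
Fe²⁺ is present, so PurP is active.
With repressor PurP bound, *irpU* is not transcribed.
So IrpU is not produced.
Co²⁺ is absent, so JovV is inactive.
With no repressor bound, *velC* is transcribed.
So VelC is produced and active.
Quinate is absent, so SibL is inactive.
Norleucine is absent, so WexU is active.
Required activator SibL is absent, so *zorA* is not transcribed.
So ZorA is not produced.
With no repressor bound, *temF* is transcribed.
So TemF is produced and active.
With repressor VelC bound, *dulT* is not transcribed.
→ *dulT* is OFF in B.

A only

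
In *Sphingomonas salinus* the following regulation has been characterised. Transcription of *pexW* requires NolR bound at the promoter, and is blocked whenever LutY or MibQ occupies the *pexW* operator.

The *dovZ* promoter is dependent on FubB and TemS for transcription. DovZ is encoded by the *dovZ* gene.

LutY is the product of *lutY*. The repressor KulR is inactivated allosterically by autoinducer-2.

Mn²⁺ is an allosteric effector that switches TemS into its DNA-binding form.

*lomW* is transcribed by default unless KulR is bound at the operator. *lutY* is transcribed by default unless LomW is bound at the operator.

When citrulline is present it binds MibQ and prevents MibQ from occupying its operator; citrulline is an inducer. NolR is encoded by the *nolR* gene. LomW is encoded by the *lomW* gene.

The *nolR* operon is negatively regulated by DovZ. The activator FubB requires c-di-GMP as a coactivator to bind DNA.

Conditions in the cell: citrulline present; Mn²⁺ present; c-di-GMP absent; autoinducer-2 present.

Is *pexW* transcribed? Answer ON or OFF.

ON

Autoinducer-2 is present, so KulR is inactive.
With no repressor bound, *lomW* is transcribed.
So LomW is produced and active.
With repressor LomW bound, *lutY* is not transcribed.
So LutY is not produced.
c-di-GMP is absent, so FubB is inactive.
Mn²⁺ is present, so TemS is active.
Required activator FubB is absent, so *dovZ* is not transcribed.
So DovZ is not produced.
With no repressor bound, *nolR* is transcribed.
So NolR is produced and active.
Citrulline is present, so MibQ is inactive.
No repressor is bound and NolR is active, so *pexW* is transcribed.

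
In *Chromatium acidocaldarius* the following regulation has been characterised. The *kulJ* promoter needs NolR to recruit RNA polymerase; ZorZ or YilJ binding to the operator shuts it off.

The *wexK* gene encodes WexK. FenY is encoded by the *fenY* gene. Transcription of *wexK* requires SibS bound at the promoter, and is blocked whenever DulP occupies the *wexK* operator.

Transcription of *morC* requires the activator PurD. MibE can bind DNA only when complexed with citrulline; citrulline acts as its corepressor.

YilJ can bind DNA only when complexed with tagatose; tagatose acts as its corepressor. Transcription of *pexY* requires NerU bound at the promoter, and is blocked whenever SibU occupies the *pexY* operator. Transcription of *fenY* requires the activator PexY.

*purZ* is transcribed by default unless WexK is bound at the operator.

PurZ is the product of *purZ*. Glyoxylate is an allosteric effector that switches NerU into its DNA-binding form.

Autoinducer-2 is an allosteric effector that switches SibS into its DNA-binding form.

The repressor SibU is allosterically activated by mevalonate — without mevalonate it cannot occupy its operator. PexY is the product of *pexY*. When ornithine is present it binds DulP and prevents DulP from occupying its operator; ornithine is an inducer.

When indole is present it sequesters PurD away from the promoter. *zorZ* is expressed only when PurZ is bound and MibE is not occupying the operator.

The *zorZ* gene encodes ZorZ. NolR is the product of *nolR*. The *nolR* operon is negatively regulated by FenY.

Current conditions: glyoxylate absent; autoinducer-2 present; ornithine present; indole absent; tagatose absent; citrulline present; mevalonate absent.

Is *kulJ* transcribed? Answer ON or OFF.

Autoinducer-2 is present, so SibS is active.
Ornithine is present, so DulP is inactive.
No repressor is bound and SibS is active, so *wexK* is transcribed.
So WexK is produced and active.
With repressor WexK bound, *purZ* is not transcribed.
So PurZ is not produced.
Citrulline is present, so MibE is active.
With repressor MibE bound, *zorZ* is not transcribed.
So ZorZ is not produced.
Tagatose is absent, so YilJ is inactive.
Mevalonate is absent, so SibU is inactive.
Glyoxylate is absent, so NerU is inactive.
Required activator NerU is absent, so *pexY* is not transcribed.
So PexY is not produced.
Required activator PexY is absent, so *fenY* is not transcribed.
So FenY is not produced.
With no repressor bound, *nolR* is transcribed.
So NolR is produced and active.
No repressor is bound and NolR is active, so *kulJ* is transcribed.

ON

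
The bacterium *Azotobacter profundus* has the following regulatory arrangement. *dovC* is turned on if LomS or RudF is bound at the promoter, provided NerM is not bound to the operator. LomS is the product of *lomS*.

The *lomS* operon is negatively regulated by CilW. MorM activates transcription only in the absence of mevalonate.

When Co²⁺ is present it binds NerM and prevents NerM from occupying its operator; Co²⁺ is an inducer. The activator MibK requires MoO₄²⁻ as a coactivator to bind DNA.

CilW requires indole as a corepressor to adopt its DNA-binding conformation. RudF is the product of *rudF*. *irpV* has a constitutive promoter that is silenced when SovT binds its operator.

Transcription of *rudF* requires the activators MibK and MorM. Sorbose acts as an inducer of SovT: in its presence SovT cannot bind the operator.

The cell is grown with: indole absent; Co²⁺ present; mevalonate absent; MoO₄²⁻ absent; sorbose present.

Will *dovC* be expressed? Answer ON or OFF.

ON

Co²⁺ is present, so NerM is inactive.
Indole is absent, so CilW is inactive.
With no repressor bound, *lomS* is transcribed.
So LomS is produced and active.
MoO₄²⁻ is absent, so MibK is inactive.
Mevalonate is absent, so MorM is active.
Required activator MibK is absent, so *rudF* is not transcribed.
So RudF is not produced.
Activator LomS is present, so *dovC* is transcribed.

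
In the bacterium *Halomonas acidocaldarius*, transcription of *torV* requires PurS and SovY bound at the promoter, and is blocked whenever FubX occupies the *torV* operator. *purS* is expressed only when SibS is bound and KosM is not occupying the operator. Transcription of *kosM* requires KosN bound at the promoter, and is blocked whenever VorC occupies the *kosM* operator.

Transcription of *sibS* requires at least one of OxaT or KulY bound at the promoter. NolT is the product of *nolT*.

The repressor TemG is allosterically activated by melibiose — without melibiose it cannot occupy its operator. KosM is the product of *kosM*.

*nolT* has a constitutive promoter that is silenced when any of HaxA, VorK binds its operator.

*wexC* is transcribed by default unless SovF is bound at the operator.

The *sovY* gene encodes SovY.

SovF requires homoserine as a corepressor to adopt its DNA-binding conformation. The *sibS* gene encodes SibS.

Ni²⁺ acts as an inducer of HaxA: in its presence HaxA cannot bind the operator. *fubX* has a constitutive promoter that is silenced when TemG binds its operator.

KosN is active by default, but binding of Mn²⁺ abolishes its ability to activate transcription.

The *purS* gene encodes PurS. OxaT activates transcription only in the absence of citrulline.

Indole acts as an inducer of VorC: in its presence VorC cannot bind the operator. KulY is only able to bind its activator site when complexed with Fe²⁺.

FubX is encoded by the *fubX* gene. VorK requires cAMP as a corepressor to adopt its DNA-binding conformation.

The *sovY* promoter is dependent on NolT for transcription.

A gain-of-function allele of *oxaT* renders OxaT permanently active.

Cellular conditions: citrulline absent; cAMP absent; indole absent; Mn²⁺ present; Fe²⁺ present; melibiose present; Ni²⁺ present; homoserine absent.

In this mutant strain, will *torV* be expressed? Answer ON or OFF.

ON

Indole is absent, so VorC is active.
Mn²⁺ is present, so KosN is inactive.
With repressor VorC bound, *kosM* is not transcribed.
So KosM is not produced.
OxaT is constitutively active in this strain.
Fe²⁺ is present, so KulY is active.
Activator OxaT is present, so *sibS* is transcribed.
So SibS is produced and active.
No repressor is bound and SibS is active, so *purS* is transcribed.
So PurS is produced and active.
Melibiose is present, so TemG is active.
With repressor TemG bound, *fubX* is not transcribed.
So FubX is not produced.
Ni²⁺ is present, so HaxA is inactive.
cAMP is absent, so VorK is inactive.
With no repressor bound, *nolT* is transcribed.
So NolT is produced and active.
No repressor is bound and NolT is active, so *sovY* is transcribed.
So SovY is produced and active.
No repressor is bound and PurS and SovY are active, so *torV* is transcribed.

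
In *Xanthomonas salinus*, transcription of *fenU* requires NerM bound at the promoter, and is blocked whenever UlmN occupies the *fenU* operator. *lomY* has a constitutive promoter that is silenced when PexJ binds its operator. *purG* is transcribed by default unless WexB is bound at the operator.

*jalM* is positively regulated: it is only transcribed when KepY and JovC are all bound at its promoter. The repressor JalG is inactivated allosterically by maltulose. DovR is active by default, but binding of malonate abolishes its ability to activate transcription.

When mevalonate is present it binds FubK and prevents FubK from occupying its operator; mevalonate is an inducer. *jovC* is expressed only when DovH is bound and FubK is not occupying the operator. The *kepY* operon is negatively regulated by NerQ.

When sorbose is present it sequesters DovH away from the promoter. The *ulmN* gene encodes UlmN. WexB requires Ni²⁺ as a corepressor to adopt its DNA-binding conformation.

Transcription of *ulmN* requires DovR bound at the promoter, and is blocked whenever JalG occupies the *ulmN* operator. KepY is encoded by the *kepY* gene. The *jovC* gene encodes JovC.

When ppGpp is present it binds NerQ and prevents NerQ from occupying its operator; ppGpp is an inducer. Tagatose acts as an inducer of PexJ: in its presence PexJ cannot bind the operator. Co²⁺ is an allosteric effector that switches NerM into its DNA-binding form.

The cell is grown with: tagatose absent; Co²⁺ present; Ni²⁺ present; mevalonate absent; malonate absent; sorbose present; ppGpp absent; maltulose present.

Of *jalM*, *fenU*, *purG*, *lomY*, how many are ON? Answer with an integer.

ppGpp is absent, so NerQ is active.
With repressor NerQ bound, *kepY* is not transcribed.
So KepY is not produced.
Mevalonate is absent, so FubK is active.
Sorbose is present, so DovH is inactive.
With repressor FubK bound, *jovC* is not transcribed.
So JovC is not produced.
Required activator KepY is absent, so *jalM* is not transcribed.
→ *jalM* is OFF.
Co²⁺ is present, so NerM is active.
Malonate is absent, so DovR is active.
Maltulose is present, so JalG is inactive.
No repressor is bound and DovR is active, so *ulmN* is transcribed.
So UlmN is produced and active.
With repressor UlmN bound, *fenU* is not transcribed.
→ *fenU* is OFF.
Ni²⁺ is present, so WexB is active.
With repressor WexB bound, *purG* is not transcribed.
→ *purG* is OFF.
Tagatose is absent, so PexJ is active.
With repressor PexJ bound, *lomY* is not transcribed.
→ *lomY* is OFF.
0 of the 4 genes are transcribed.

0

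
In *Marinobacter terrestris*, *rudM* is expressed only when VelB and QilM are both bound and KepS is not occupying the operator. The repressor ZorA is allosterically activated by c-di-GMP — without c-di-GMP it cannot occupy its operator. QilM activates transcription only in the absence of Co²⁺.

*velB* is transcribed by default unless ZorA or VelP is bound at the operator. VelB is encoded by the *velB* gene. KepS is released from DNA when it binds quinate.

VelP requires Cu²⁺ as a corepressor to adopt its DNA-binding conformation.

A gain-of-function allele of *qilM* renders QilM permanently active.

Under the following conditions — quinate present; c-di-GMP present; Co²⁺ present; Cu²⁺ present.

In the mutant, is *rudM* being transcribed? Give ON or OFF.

c-di-GMP is present, so ZorA is active.
Cu²⁺ is present, so VelP is active.
With repressor ZorA bound, *velB* is not transcribed.
So VelB is not produced.
Quinate is present, so KepS is inactive.
QilM is constitutively active in this strain.
Required activator VelB is absent, so *rudM* is not transcribed.

OFF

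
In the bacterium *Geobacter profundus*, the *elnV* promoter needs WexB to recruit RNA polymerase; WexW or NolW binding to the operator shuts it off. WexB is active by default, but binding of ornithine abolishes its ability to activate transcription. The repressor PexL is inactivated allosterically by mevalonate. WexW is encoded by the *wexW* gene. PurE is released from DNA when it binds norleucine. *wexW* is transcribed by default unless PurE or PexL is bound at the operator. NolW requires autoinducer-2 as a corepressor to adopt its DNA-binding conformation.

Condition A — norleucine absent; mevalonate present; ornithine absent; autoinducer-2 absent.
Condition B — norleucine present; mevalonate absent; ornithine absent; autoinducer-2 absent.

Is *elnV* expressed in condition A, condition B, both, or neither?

both

Condition A:
Norleucine is absent, so PurE is active.
Mevalonate is present, so PexL is inactive.
With repressor PurE bound, *wexW* is not transcribed.
So WexW is not produced.
Ornithine is absent, so WexB is active.
Autoinducer-2 is absent, so NolW is inactive.
No repressor is bound and WexB is active, so *elnV* is transcribed.
→ *elnV* is ON in A.
Condition B:
Norleucine is present, so PurE is inactive.
Mevalonate is absent, so PexL is active.
With repressor PexL bound, *wexW* is not transcribed.
So WexW is not produced.
Ornithine is absent, so WexB is active.
Autoinducer-2 is absent, so NolW is inactive.
No repressor is bound and WexB is active, so *elnV* is transcribed.
→ *elnV* is ON in B.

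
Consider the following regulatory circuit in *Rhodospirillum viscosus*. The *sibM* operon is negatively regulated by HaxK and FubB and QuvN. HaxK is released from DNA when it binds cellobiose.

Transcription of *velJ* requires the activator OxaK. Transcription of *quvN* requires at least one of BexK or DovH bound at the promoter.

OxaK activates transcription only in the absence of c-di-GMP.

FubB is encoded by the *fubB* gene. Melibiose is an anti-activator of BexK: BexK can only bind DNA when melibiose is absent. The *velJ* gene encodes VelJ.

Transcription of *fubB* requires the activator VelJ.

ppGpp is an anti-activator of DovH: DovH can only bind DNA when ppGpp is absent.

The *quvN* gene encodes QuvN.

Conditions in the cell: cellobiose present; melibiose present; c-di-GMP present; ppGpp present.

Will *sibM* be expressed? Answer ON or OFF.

Cellobiose is present, so HaxK is inactive.
c-di-GMP is present, so OxaK is inactive.
Required activator OxaK is absent, so *velJ* is not transcribed.
So VelJ is not produced.
Required activator VelJ is absent, so *fubB* is not transcribed.
So FubB is not produced.
Melibiose is present, so BexK is inactive.
ppGpp is present, so DovH is inactive.
No activator is available at the *quvN* promoter, so *quvN* is not transcribed.
So QuvN is not produced.
With no repressor bound, *sibM* is transcribed.

ON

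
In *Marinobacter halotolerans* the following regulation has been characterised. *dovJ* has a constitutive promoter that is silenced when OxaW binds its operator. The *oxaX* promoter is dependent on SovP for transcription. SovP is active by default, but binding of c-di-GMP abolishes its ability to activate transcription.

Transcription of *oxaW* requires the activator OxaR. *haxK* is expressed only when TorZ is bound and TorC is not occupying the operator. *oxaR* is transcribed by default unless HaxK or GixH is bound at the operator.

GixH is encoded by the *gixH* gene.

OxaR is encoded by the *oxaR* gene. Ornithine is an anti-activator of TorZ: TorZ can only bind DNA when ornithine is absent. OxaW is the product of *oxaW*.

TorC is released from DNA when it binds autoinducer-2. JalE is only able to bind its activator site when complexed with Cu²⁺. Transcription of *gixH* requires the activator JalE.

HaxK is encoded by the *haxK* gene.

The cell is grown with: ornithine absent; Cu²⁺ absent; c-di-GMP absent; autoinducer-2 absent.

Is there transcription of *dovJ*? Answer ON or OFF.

OFF

Ornithine is absent, so TorZ is active.
Autoinducer-2 is absent, so TorC is active.
With repressor TorC bound, *haxK* is not transcribed.
So HaxK is not produced.
Cu²⁺ is absent, so JalE is inactive.
Required activator JalE is absent, so *gixH* is not transcribed.
So GixH is not produced.
With no repressor bound, *oxaR* is transcribed.
So OxaR is produced and active.
No repressor is bound and OxaR is active, so *oxaW* is transcribed.
So OxaW is produced and active.
With repressor OxaW bound, *dovJ* is not transcribed.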